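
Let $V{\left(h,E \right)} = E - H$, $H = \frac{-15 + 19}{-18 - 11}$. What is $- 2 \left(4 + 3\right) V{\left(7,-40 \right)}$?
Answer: $\frac{16184}{29} \approx 558.07$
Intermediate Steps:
$H = - \frac{4}{29}$ ($H = \frac{4}{-29} = 4 \left(- \frac{1}{29}\right) = - \frac{4}{29} \approx -0.13793$)
$V{\left(h,E \right)} = \frac{4}{29} + E$ ($V{\left(h,E \right)} = E - - \frac{4}{29} = E + \frac{4}{29} = \frac{4}{29} + E$)
$- 2 \left(4 + 3\right) V{\left(7,-40 \right)} = - 2 \left(4 + 3\right) \left(\frac{4}{29} - 40\right) = \left(-2\right) 7 \left(- \frac{1156}{29}\right) = \left(-14\right) \left(- \frac{1156}{29}\right) = \frac{16184}{29}$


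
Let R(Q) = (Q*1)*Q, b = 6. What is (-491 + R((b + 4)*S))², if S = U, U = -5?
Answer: 4036081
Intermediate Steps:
S = -5
R(Q) = Q² (R(Q) = Q*Q = Q²)
(-491 + R((b + 4)*S))² = (-491 + ((6 + 4)*(-5))²)² = (-491 + (10*(-5))²)² = (-491 + (-50)²)² = (-491 + 2500)² = 2009² = 4036081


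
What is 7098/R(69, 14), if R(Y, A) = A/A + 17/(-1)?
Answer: -3549/8 ≈ -443.63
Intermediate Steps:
R(Y, A) = -16 (R(Y, A) = 1 + 17*(-1) = 1 - 17 = -16)
7098/R(69, 14) = 7098/(-16) = 7098*(-1/16) = -3549/8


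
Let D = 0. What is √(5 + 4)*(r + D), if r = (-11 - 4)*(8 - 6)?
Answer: -90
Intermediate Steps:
r = -30 (r = -15*2 = -30)
√(5 + 4)*(r + D) = √(5 + 4)*(-30 + 0) = √9*(-30) = 3*(-30) = -90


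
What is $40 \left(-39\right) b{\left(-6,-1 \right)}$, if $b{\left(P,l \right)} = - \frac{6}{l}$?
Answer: $-9360$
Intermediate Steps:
$40 \left(-39\right) b{\left(-6,-1 \right)} = 40 \left(-39\right) \left(- \frac{6}{-1}\right) = - 1560 \left(\left(-6\right) \left(-1\right)\right) = \left(-1560\right) 6 = -9360$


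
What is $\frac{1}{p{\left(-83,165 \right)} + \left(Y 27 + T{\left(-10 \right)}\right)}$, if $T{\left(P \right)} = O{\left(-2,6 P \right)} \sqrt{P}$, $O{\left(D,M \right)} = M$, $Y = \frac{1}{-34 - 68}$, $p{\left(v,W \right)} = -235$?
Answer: $- \frac{271966}{105600001} + \frac{69360 i \sqrt{10}}{105600001} \approx -0.0025754 + 0.002077 i$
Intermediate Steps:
$Y = - \frac{1}{102}$ ($Y = \frac{1}{-102} = - \frac{1}{102} \approx -0.0098039$)
$T{\left(P \right)} = 6 P^{\frac{3}{2}}$ ($T{\left(P \right)} = 6 P \sqrt{P} = 6 P^{\frac{3}{2}}$)
$\frac{1}{p{\left(-83,165 \right)} + \left(Y 27 + T{\left(-10 \right)}\right)} = \frac{1}{-235 + \left(\left(- \frac{1}{102}\right) 27 + 6 \left(-10\right)^{\frac{3}{2}}\right)} = \frac{1}{-235 - \left(\frac{9}{34} - 6 \left(- 10 i \sqrt{10}\right)\right)} = \frac{1}{-235 - \left(\frac{9}{34} + 60 i \sqrt{10}\right)} = \frac{1}{- \frac{7999}{34} - 60 i \sqrt{10}}$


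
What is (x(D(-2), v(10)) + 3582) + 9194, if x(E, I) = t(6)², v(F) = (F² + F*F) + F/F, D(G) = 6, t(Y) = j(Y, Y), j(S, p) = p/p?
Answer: 12777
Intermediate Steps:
j(S, p) = 1
t(Y) = 1
v(F) = 1 + 2*F² (v(F) = (F² + F²) + 1 = 2*F² + 1 = 1 + 2*F²)
x(E, I) = 1 (x(E, I) = 1² = 1)
(x(D(-2), v(10)) + 3582) + 9194 = (1 + 3582) + 9194 = 3583 + 9194 = 12777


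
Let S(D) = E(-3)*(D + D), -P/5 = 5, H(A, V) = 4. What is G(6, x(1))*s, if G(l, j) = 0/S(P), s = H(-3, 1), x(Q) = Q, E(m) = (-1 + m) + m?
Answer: 0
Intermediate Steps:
E(m) = -1 + 2*m
P = -25 (P = -5*5 = -25)
s = 4
S(D) = -14*D (S(D) = (-1 + 2*(-3))*(D + D) = (-1 - 6)*(2*D) = -14*D)
G(l, j) = 0 (G(l, j) = 0/((-14*(-25))) = 0/350 = 0*(1/350) = 0)
G(6, x(1))*s = 0*4 = 0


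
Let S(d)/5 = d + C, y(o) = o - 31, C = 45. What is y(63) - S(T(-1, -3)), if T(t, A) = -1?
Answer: -188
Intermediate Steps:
y(o) = -31 + o
S(d) = 225 + 5*d (S(d) = 5*(d + 45) = 5*(45 + d) = 225 + 5*d)
y(63) - S(T(-1, -3)) = (-31 + 63) - (225 + 5*(-1)) = 32 - (225 - 5) = 32 - 1*220 = 32 - 220 = -188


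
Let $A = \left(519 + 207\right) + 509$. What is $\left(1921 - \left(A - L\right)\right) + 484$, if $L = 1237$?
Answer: $2407$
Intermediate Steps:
$A = 1235$ ($A = 726 + 509 = 1235$)
$\left(1921 - \left(A - L\right)\right) + 484 = \left(1921 - \left(1235 - 1237\right)\right) + 484 = \left(1921 - -2\right) + 484 = \left(1921 + 2\right) + 484 = 1923 + 484 = 2407$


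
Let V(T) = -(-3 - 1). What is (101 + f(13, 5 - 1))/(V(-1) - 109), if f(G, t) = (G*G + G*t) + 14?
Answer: -16/5 ≈ -3.2000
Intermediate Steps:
V(T) = 4 (V(T) = -1*(-4) = 4)
f(G, t) = 14 + G² + G*t (f(G, t) = (G² + G*t) + 14 = 14 + G² + G*t)
(101 + f(13, 5 - 1))/(V(-1) - 109) = (101 + (14 + 13² + 13*(5 - 1)))/(4 - 109) = (101 + (14 + 169 + 13*4))/(-105) = (101 + (14 + 169 + 52))*(-1/105) = (101 + 235)*(-1/105) = 336*(-1/105) = -16/5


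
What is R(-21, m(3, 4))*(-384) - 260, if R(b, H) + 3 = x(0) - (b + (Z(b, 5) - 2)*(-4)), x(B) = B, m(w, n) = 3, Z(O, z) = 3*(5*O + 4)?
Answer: 461308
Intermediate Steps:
Z(O, z) = 12 + 15*O (Z(O, z) = 3*(4 + 5*O) = 12 + 15*O)
R(b, H) = 37 + 59*b (R(b, H) = -3 + (0 - (b + ((12 + 15*b) - 2)*(-4))) = -3 + (0 - (b + (10 + 15*b)*(-4))) = -3 + (0 - (b + (-40 - 60*b))) = -3 + (0 - (-40 - 59*b)) = -3 + (0 + (40 + 59*b)) = -3 + (40 + 59*b) = 37 + 59*b)
R(-21, m(3, 4))*(-384) - 260 = (37 + 59*(-21))*(-384) - 260 = (37 - 1239)*(-384) - 260 = -1202*(-384) - 260 = 461568 - 260 = 461308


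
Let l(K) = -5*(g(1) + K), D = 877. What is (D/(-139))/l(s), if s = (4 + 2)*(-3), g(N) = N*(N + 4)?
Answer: -877/9035 ≈ -0.097067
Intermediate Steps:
g(N) = N*(4 + N)
s = -18 (s = 6*(-3) = -18)
l(K) = -25 - 5*K (l(K) = -5*(1*(4 + 1) + K) = -5*(1*5 + K) = -5*(5 + K) = -25 - 5*K)
(D/(-139))/l(s) = (877/(-139))/(-25 - 5*(-18)) = (877*(-1/139))/(-25 + 90) = -877/139/65 = -877/139*1/65 = -877/9035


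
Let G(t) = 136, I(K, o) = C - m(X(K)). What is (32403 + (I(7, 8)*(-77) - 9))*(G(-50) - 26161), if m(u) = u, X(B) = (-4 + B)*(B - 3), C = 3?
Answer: -861089175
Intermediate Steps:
X(B) = (-4 + B)*(-3 + B)
I(K, o) = -9 - K**2 + 7*K (I(K, o) = 3 - (12 + K**2 - 7*K) = 3 + (-12 - K**2 + 7*K) = -9 - K**2 + 7*K)
(32403 + (I(7, 8)*(-77) - 9))*(G(-50) - 26161) = (32403 + ((-9 - 1*7**2 + 7*7)*(-77) - 9))*(136 - 26161) = (32403 + ((-9 - 1*49 + 49)*(-77) - 9))*(-26025) = (32403 + ((-9 - 49 + 49)*(-77) - 9))*(-26025) = (32403 + (-9*(-77) - 9))*(-26025) = (32403 + (693 - 9))*(-26025) = (32403 + 684)*(-26025) = 33087*(-26025) = -861089175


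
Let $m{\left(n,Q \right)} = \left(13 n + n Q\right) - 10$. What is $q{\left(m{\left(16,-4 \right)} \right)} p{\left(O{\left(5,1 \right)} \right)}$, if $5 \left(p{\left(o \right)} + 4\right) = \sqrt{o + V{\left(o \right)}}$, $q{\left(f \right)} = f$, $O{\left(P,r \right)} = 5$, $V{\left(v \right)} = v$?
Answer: $-536 + \frac{134 \sqrt{10}}{5} \approx -451.25$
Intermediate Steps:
$m{\left(n,Q \right)} = -10 + 13 n + Q n$ ($m{\left(n,Q \right)} = \left(13 n + Q n\right) - 10 = -10 + 13 n + Q n$)
$p{\left(o \right)} = -4 + \frac{\sqrt{2} \sqrt{o}}{5}$ ($p{\left(o \right)} = -4 + \frac{\sqrt{o + o}}{5} = -4 + \frac{\sqrt{2 o}}{5} = -4 + \frac{\sqrt{2} \sqrt{o}}{5}$)
$q{\left(m{\left(16,-4 \right)} \right)} p{\left(O{\left(5,1 \right)} \right)} = \left(-10 + 13 \cdot 16 - 64\right) \left(-4 + \frac{\sqrt{2} \sqrt{5}}{5}\right) = \left(-10 + 208 - 64\right) \left(-4 + \frac{\sqrt{10}}{5}\right) = 134 \left(-4 + \frac{\sqrt{10}}{5}\right) = -536 + \frac{134 \sqrt{10}}{5}$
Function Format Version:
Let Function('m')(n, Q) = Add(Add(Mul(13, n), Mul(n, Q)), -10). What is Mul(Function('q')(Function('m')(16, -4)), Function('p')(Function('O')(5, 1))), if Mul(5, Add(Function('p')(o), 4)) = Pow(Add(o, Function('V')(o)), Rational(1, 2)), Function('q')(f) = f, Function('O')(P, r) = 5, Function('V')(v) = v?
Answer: Add(-536, Mul(Rational(134, 5), Pow(10, Rational(1, 2)))) ≈ -451.25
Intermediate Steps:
Function('m')(n, Q) = Add(-10, Mul(13, n), Mul(Q, n)) (Function('m')(n, Q) = Add(Add(Mul(13, n), Mul(Q, n)), -10) = Add(-10, Mul(13, n), Mul(Q, n)))
Function('p')(o) = Add(-4, Mul(Rational(1, 5), Pow(2, Rational(1, 2)), Pow(o, Rational(1, 2)))) (Function('p')(o) = Add(-4, Mul(Rational(1, 5), Pow(Add(o, o), Rational(1, 2)))) = Add(-4, Mul(Rational(1, 5), Pow(Mul(2, o), Rational(1, 2)))) = Add(-4, Mul(Rational(1, 5), Mul(Pow(2, Rational(1, 2)), Pow(o, Rational(1, 2))))) = Add(-4, Mul(Rational(1, 5), Pow(2, Rational(1, 2)), Pow(o, Rational(1, 2)))))
Mul(Function('q')(Function('m')(16, -4)), Function('p')(Function('O')(5, 1))) = Mul(Add(-10, Mul(13, 16), Mul(-4, 16)), Add(-4, Mul(Rational(1, 5), Pow(2, Rational(1, 2)), Pow(5, Rational(1, 2))))) = Mul(Add(-10, 208, -64), Add(-4, Mul(Rational(1, 5), Pow(10, Rational(1, 2))))) = Mul(134, Add(-4, Mul(Rational(1, 5), Pow(10, Rational(1, 2))))) = Add(-536, Mul(Rational(134, 5), Pow(10, Rational(1, 2))))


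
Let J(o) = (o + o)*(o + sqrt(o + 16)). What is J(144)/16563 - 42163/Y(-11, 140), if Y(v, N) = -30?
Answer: 233196643/165630 + 384*sqrt(10)/5521 ≈ 1408.2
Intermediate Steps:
J(o) = 2*o*(o + sqrt(16 + o)) (J(o) = (2*o)*(o + sqrt(16 + o)) = 2*o*(o + sqrt(16 + o)))
J(144)/16563 - 42163/Y(-11, 140) = (2*144*(144 + sqrt(16 + 144)))/16563 - 42163/(-30) = (2*144*(144 + sqrt(160)))*(1/16563) - 42163*(-1/30) = (2*144*(144 + 4*sqrt(10)))*(1/16563) + 42163/30 = (41472 + 1152*sqrt(10))*(1/16563) + 42163/30 = (13824/5521 + 384*sqrt(10)/5521) + 42163/30 = 233196643/165630 + 384*sqrt(10)/5521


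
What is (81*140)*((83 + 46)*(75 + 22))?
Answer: 141897420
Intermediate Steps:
(81*140)*((83 + 46)*(75 + 22)) = 11340*(129*97) = 11340*12513 = 141897420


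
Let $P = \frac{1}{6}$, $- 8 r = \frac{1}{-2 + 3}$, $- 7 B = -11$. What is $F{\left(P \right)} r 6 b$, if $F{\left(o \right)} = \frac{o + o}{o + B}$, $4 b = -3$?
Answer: $\frac{63}{584} \approx 0.10788$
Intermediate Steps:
$B = \frac{11}{7}$ ($B = \left(- \frac{1}{7}\right) \left(-11\right) = \frac{11}{7} \approx 1.5714$)
$b = - \frac{3}{4}$ ($b = \frac{1}{4} \left(-3\right) = - \frac{3}{4} \approx -0.75$)
$r = - \frac{1}{8}$ ($r = - \frac{1}{8 \left(-2 + 3\right)} = - \frac{1}{8 \cdot 1} = \left(- \frac{1}{8}\right) 1 = - \frac{1}{8} \approx -0.125$)
$P = \frac{1}{6} \approx 0.16667$
$F{\left(o \right)} = \frac{2 o}{\frac{11}{7} + o}$ ($F{\left(o \right)} = \frac{o + o}{o + \frac{11}{7}} = \frac{2 o}{\frac{11}{7} + o}$)
$F{\left(P \right)} r 6 b = 14 \cdot \frac{1}{6} \frac{1}{11 + 7 \cdot \frac{1}{6}} \left(- \frac{1}{8}\right) 6 \left(- \frac{3}{4}\right) = 14 \cdot \frac{1}{6} \frac{1}{11 + \frac{7}{6}} \left(\left(- \frac{3}{4}\right) \left(- \frac{3}{4}\right)\right) = 14 \cdot \frac{1}{6} \frac{1}{\frac{73}{6}} \cdot \frac{9}{16} = 14 \cdot \frac{1}{6} \cdot \frac{6}{73} \cdot \frac{9}{16} = \frac{14}{73} \cdot \frac{9}{16} = \frac{63}{584}$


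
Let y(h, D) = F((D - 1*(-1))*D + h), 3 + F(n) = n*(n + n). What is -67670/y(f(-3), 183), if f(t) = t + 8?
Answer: -13534/453656131 ≈ -2.9833e-5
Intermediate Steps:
F(n) = -3 + 2*n² (F(n) = -3 + n*(n + n) = -3 + n*(2*n) = -3 + 2*n²)
f(t) = 8 + t
y(h, D) = -3 + 2*(h + D*(1 + D))² (y(h, D) = -3 + 2*((D - 1*(-1))*D + h)² = -3 + 2*((D + 1)*D + h)² = -3 + 2*((1 + D)*D + h)² = -3 + 2*(D*(1 + D) + h)² = -3 + 2*(h + D*(1 + D))²)
-67670/y(f(-3), 183) = -67670/(-3 + 2*(183 + (8 - 3) + 183²)²) = -67670/(-3 + 2*(183 + 5 + 33489)²) = -67670/(-3 + 2*33677²) = -67670/(-3 + 2*1134140329) = -67670/(-3 + 2268280658) = -67670/2268280655 = -67670*1/2268280655 = -13534/453656131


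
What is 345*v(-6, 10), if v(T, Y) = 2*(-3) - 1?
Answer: -2415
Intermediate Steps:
v(T, Y) = -7 (v(T, Y) = -6 - 1 = -7)
345*v(-6, 10) = 345*(-7) = -2415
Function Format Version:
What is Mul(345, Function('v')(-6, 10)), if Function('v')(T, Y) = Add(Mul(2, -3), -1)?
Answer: -2415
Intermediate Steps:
Function('v')(T, Y) = -7 (Function('v')(T, Y) = Add(-6, -1) = -7)
Mul(345, Function('v')(-6, 10)) = Mul(345, -7) = -2415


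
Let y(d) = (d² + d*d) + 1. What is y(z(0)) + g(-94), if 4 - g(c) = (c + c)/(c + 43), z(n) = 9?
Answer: 8329/51 ≈ 163.31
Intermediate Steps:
g(c) = 4 - 2*c/(43 + c) (g(c) = 4 - (c + c)/(c + 43) = 4 - 2*c/(43 + c))
y(d) = 1 + 2*d² (y(d) = (d² + d²) + 1 = 2*d² + 1 = 1 + 2*d²)
y(z(0)) + g(-94) = (1 + 2*9²) + 2*(86 - 94)/(43 - 94) = (1 + 2*81) + 2*(-8)/(-51) = (1 + 162) + 2*(-1/51)*(-8) = 163 + 16/51 = 8329/51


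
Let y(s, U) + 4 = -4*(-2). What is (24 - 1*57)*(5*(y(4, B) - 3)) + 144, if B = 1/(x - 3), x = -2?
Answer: -21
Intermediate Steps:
B = -⅕ (B = 1/(-2 - 3) = 1/(-5) = -⅕ ≈ -0.20000)
y(s, U) = 4 (y(s, U) = -4 - 4*(-2) = -4 + 8 = 4)
(24 - 1*57)*(5*(y(4, B) - 3)) + 144 = (24 - 1*57)*(5*(4 - 3)) + 144 = (24 - 57)*(5*1) + 144 = -33*5 + 144 = -165 + 144 = -21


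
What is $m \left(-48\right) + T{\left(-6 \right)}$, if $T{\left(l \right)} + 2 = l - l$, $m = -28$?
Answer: $1342$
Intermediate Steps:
$T{\left(l \right)} = -2$ ($T{\left(l \right)} = -2 + \left(l - l\right) = -2 + 0 = -2$)
$m \left(-48\right) + T{\left(-6 \right)} = \left(-28\right) \left(-48\right) - 2 = 1344 - 2 = 1342$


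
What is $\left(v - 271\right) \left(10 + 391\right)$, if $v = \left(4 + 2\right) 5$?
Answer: $-96641$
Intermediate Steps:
$v = 30$ ($v = 6 \cdot 5 = 30$)
$\left(v - 271\right) \left(10 + 391\right) = \left(30 - 271\right) \left(10 + 391\right) = \left(-241\right) 401 = -96641$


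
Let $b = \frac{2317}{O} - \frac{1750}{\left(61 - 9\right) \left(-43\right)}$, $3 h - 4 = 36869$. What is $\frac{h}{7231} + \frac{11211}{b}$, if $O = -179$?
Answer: $- \frac{2313332105733}{2514095773} \approx -920.14$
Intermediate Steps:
$h = 12291$ ($h = \frac{4}{3} + \frac{1}{3} \cdot 36869 = \frac{4}{3} + \frac{36869}{3} = 12291$)
$b = - \frac{2433781}{200122}$ ($b = \frac{2317}{-179} - \frac{1750}{\left(61 - 9\right) \left(-43\right)} = 2317 \left(- \frac{1}{179}\right) - \frac{1750}{52 \left(-43\right)} = - \frac{2317}{179} - \frac{1750}{-2236} = - \frac{2317}{179} - - \frac{875}{1118} = - \frac{2317}{179} + \frac{875}{1118} = - \frac{2433781}{200122} \approx -12.161$)
$\frac{h}{7231} + \frac{11211}{b} = \frac{12291}{7231} + \frac{11211}{- \frac{2433781}{200122}} = 12291 \cdot \frac{1}{7231} + 11211 \left(- \frac{200122}{2433781}\right) = \frac{12291}{7231} - \frac{2243567742}{2433781} = - \frac{2313332105733}{2514095773}$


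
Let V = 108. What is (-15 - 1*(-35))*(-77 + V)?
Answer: 620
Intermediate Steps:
(-15 - 1*(-35))*(-77 + V) = (-15 - 1*(-35))*(-77 + 108) = (-15 + 35)*31 = 20*31 = 620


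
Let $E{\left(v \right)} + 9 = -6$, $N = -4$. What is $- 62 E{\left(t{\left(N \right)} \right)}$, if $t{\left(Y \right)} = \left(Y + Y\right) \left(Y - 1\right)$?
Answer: $930$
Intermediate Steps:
$t{\left(Y \right)} = 2 Y \left(-1 + Y\right)$
$E{\left(v \right)} = -15$ ($E{\left(v \right)} = -9 - 6 = -15$)
$- 62 E{\left(t{\left(N \right)} \right)} = \left(-62\right) \left(-15\right) = 930$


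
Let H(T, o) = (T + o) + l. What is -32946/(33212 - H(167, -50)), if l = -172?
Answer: -10982/11089 ≈ -0.99035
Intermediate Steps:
H(T, o) = -172 + T + o (H(T, o) = (T + o) - 172 = -172 + T + o)
-32946/(33212 - H(167, -50)) = -32946/(33212 - (-172 + 167 - 50)) = -32946/(33212 - 1*(-55)) = -32946/(33212 + 55) = -32946/33267 = -32946*1/33267 = -10982/11089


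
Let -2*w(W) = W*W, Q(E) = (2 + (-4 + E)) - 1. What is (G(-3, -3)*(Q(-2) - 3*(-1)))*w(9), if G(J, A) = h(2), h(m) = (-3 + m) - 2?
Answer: -243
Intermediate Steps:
h(m) = -5 + m
Q(E) = -3 + E (Q(E) = (-2 + E) - 1 = -3 + E)
w(W) = -W**2/2 (w(W) = -W*W/2 = -W**2/2)
G(J, A) = -3 (G(J, A) = -5 + 2 = -3)
(G(-3, -3)*(Q(-2) - 3*(-1)))*w(9) = (-3*((-3 - 2) - 3*(-1)))*(-1/2*9**2) = (-3*(-5 + 3))*(-1/2*81) = -3*(-2)*(-81/2) = 6*(-81/2) = -243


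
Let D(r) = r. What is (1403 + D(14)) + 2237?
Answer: 3654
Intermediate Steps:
(1403 + D(14)) + 2237 = (1403 + 14) + 2237 = 1417 + 2237 = 3654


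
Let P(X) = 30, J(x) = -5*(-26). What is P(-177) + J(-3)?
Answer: 160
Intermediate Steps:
J(x) = 130
P(-177) + J(-3) = 30 + 130 = 160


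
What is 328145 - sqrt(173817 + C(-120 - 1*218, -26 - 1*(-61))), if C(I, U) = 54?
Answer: 328145 - 3*sqrt(19319) ≈ 3.2773e+5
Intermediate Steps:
328145 - sqrt(173817 + C(-120 - 1*218, -26 - 1*(-61))) = 328145 - sqrt(173817 + 54) = 328145 - sqrt(173871) = 328145 - 3*sqrt(19319)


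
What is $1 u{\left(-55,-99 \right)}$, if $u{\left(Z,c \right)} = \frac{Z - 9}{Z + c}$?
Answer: $\frac{32}{77} \approx 0.41558$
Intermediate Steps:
$u{\left(Z,c \right)} = \frac{-9 + Z}{Z + c}$
$1 u{\left(-55,-99 \right)} = 1 \frac{-9 - 55}{-55 - 99} = 1 \frac{1}{-154} \left(-64\right) = 1 \left(\left(- \frac{1}{154}\right) \left(-64\right)\right) = 1 \cdot \frac{32}{77} = \frac{32}{77}$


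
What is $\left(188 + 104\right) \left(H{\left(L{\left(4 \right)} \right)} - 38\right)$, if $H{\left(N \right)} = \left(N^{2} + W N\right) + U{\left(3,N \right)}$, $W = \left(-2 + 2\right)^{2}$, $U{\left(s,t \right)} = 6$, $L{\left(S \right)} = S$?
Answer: $-4672$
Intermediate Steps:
$W = 0$ ($W = 0^{2} = 0$)
$H{\left(N \right)} = 6 + N^{2}$ ($H{\left(N \right)} = \left(N^{2} + 0 N\right) + 6 = \left(N^{2} + 0\right) + 6 = N^{2} + 6 = 6 + N^{2}$)
$\left(188 + 104\right) \left(H{\left(L{\left(4 \right)} \right)} - 38\right) = \left(188 + 104\right) \left(\left(6 + 4^{2}\right) - 38\right) = 292 \left(\left(6 + 16\right) - 38\right) = 292 \left(22 - 38\right) = 292 \left(-16\right) = -4672$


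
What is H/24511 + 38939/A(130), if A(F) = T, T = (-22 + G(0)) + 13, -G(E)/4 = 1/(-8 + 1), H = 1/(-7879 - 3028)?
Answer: -72870068410380/15773147143 ≈ -4619.9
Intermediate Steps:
H = -1/10907 (H = 1/(-10907) = -1/10907 ≈ -9.1684e-5)
G(E) = 4/7 (G(E) = -4/(-8 + 1) = -4/(-7) = -4*(-1/7) = 4/7)
T = -59/7 (T = (-22 + 4/7) + 13 = -150/7 + 13 = -59/7 ≈ -8.4286)
A(F) = -59/7
H/24511 + 38939/A(130) = -1/10907/24511 + 38939/(-59/7) = -1/10907*1/24511 + 38939*(-7/59) = -1/267341477 - 272573/59 = -72870068410380/15773147143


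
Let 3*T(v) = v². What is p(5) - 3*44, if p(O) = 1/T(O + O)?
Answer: -13197/100 ≈ -131.97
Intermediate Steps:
T(v) = v²/3
p(O) = 3/(4*O²) (p(O) = 1/((O + O)²/3) = 1/((2*O)²/3) = 1/((4*O²)/3) = 1/(4*O²/3) = 3/(4*O²))
p(5) - 3*44 = (¾)/5² - 3*44 = (¾)*(1/25) - 132 = 3/100 - 132 = -13197/100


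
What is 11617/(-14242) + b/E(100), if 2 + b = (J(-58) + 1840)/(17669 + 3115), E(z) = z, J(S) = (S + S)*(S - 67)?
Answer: -3063008747/3700071600 ≈ -0.82782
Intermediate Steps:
J(S) = 2*S*(-67 + S) (J(S) = (2*S)*(-67 + S) = 2*S*(-67 + S))
b = -6307/5196 (b = -2 + (2*(-58)*(-67 - 58) + 1840)/(17669 + 3115) = -2 + (2*(-58)*(-125) + 1840)/20784 = -2 + (14500 + 1840)*(1/20784) = -2 + 16340*(1/20784) = -2 + 4085/5196 = -6307/5196 ≈ -1.2138)
11617/(-14242) + b/E(100) = 11617/(-14242) - 6307/5196/100 = 11617*(-1/14242) - 6307/5196*1/100 = -11617/14242 - 6307/519600 = -3063008747/3700071600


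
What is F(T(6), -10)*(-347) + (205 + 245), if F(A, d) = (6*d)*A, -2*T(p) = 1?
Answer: -9960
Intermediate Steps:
T(p) = -1/2 (T(p) = -1/2*1 = -1/2)
F(A, d) = 6*A*d
F(T(6), -10)*(-347) + (205 + 245) = (6*(-1/2)*(-10))*(-347) + (205 + 245) = 30*(-347) + 450 = -10410 + 450 = -9960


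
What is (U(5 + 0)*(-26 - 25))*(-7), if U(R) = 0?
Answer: 0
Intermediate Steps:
(U(5 + 0)*(-26 - 25))*(-7) = (0*(-26 - 25))*(-7) = (0*(-51))*(-7) = 0*(-7) = 0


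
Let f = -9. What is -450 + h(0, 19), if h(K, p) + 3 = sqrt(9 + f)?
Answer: -453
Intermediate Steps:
h(K, p) = -3 (h(K, p) = -3 + sqrt(9 - 9) = -3 + sqrt(0) = -3 + 0 = -3)
-450 + h(0, 19) = -450 - 3 = -453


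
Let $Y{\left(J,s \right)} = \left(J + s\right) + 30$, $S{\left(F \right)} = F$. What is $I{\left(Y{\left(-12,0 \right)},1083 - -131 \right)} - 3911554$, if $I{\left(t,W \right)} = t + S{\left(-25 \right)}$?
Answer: $-3911561$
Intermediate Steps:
$Y{\left(J,s \right)} = 30 + J + s$
$I{\left(t,W \right)} = -25 + t$ ($I{\left(t,W \right)} = t - 25 = -25 + t$)
$I{\left(Y{\left(-12,0 \right)},1083 - -131 \right)} - 3911554 = \left(-25 + \left(30 - 12 + 0\right)\right) - 3911554 = \left(-25 + 18\right) - 3911554 = -7 - 3911554 = -3911561$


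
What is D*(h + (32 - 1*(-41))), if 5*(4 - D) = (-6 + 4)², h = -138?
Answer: -208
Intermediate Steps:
D = 16/5 (D = 4 - (-6 + 4)²/5 = 4 - ⅕*(-2)² = 4 - ⅕*4 = 4 - ⅘ = 16/5 ≈ 3.2000)
D*(h + (32 - 1*(-41))) = 16*(-138 + (32 - 1*(-41)))/5 = 16*(-138 + (32 + 41))/5 = 16*(-138 + 73)/5 = (16/5)*(-65) = -208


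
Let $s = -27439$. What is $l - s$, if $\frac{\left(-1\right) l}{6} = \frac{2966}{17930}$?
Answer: $\frac{245981737}{8965} \approx 27438.0$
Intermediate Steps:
$l = - \frac{8898}{8965}$ ($l = - 6 \cdot \frac{2966}{17930} = - 6 \cdot 2966 \cdot \frac{1}{17930} = \left(-6\right) \frac{1483}{8965} = - \frac{8898}{8965} \approx -0.99253$)
$l - s = - \frac{8898}{8965} - -27439 = - \frac{8898}{8965} + 27439 = \frac{245981737}{8965}$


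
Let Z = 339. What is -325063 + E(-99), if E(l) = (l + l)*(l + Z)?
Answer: -372583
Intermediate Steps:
E(l) = 2*l*(339 + l) (E(l) = (l + l)*(l + 339) = (2*l)*(339 + l) = 2*l*(339 + l))
-325063 + E(-99) = -325063 + 2*(-99)*(339 - 99) = -325063 + 2*(-99)*240 = -325063 - 47520 = -372583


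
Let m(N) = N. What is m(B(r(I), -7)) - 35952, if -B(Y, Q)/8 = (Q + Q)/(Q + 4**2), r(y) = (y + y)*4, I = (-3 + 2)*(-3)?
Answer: -323456/9 ≈ -35940.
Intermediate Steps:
I = 3 (I = -1*(-3) = 3)
r(y) = 8*y (r(y) = (2*y)*4 = 8*y)
B(Y, Q) = -16*Q/(16 + Q) (B(Y, Q) = -8*(Q + Q)/(Q + 4**2) = -8*2*Q/(Q + 16) = -8*2*Q/(16 + Q) = -16*Q/(16 + Q))
m(B(r(I), -7)) - 35952 = -16*(-7)/(16 - 7) - 35952 = -16*(-7)/9 - 35952 = -16*(-7)*1/9 - 35952 = 112/9 - 35952 = -323456/9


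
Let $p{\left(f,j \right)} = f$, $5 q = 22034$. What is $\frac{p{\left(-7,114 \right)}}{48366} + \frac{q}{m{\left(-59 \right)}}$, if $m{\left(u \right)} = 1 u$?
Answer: $- \frac{1065698509}{14267970} \approx -74.692$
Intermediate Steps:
$q = \frac{22034}{5}$ ($q = \frac{1}{5} \cdot 22034 = \frac{22034}{5} \approx 4406.8$)
$m{\left(u \right)} = u$
$\frac{p{\left(-7,114 \right)}}{48366} + \frac{q}{m{\left(-59 \right)}} = - \frac{7}{48366} + \frac{22034}{5 \left(-59\right)} = \left(-7\right) \frac{1}{48366} + \frac{22034}{5} \left(- \frac{1}{59}\right) = - \frac{7}{48366} - \frac{22034}{295} = - \frac{1065698509}{14267970}$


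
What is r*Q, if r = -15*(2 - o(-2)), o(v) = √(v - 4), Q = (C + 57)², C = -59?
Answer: -120 + 60*I*√6 ≈ -120.0 + 146.97*I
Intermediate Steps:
Q = 4 (Q = (-59 + 57)² = (-2)² = 4)
o(v) = √(-4 + v)
r = -30 + 15*I*√6 (r = -15*(2 - √(-4 - 2)) = -15*(2 - √(-6)) = -15*(2 - I*√6) = -30 + 15*I*√6 ≈ -30.0 + 36.742*I)
r*Q = (-30 + 15*I*√6)*4 = -120 + 60*I*√6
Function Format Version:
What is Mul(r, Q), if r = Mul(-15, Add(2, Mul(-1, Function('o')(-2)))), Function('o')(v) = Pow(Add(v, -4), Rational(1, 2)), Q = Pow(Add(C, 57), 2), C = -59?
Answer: Add(-120, Mul(60, I, Pow(6, Rational(1, 2)))) ≈ Add(-120.00, Mul(146.97, I))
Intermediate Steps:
Q = 4 (Q = Pow(Add(-59, 57), 2) = Pow(-2, 2) = 4)
Function('o')(v) = Pow(Add(-4, v), Rational(1, 2))
r = Add(-30, Mul(15, I, Pow(6, Rational(1, 2)))) (r = Mul(-15, Add(2, Mul(-1, Pow(Add(-4, -2), Rational(1, 2))))) = Mul(-15, Add(2, Mul(-1, Pow(-6, Rational(1, 2))))) = Mul(-15, Add(2, Mul(-1, Mul(I, Pow(6, Rational(1, 2)))))) = Mul(-15, Add(2, Mul(-1, I, Pow(6, Rational(1, 2))))) = Add(-30, Mul(15, I, Pow(6, Rational(1, 2)))) ≈ Add(-30.000, Mul(36.742, I)))
Mul(r, Q) = Mul(Add(-30, Mul(15, I, Pow(6, Rational(1, 2)))), 4) = Add(-120, Mul(60, I, Pow(6, Rational(1, 2))))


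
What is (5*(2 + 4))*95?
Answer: 2850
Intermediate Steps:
(5*(2 + 4))*95 = (5*6)*95 = 30*95 = 2850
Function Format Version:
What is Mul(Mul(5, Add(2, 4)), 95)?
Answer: 2850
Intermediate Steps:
Mul(Mul(5, Add(2, 4)), 95) = Mul(Mul(5, 6), 95) = Mul(30, 95) = 2850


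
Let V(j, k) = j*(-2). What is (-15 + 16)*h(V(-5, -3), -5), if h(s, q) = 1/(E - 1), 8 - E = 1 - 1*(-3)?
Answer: ⅓ ≈ 0.33333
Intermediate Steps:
V(j, k) = -2*j
E = 4 (E = 8 - (1 - 1*(-3)) = 8 - (1 + 3) = 8 - 1*4 = 8 - 4 = 4)
h(s, q) = ⅓ (h(s, q) = 1/(4 - 1) = 1/3 = ⅓)
(-15 + 16)*h(V(-5, -3), -5) = (-15 + 16)*(⅓) = 1*(⅓) = ⅓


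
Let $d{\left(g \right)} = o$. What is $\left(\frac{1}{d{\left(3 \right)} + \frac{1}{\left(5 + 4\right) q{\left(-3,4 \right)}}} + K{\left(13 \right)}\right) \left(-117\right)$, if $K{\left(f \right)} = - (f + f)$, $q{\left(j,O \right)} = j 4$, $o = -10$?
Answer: $\frac{3301038}{1081} \approx 3053.7$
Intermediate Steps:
$q{\left(j,O \right)} = 4 j$
$d{\left(g \right)} = -10$
$K{\left(f \right)} = - 2 f$
$\left(\frac{1}{d{\left(3 \right)} + \frac{1}{\left(5 + 4\right) q{\left(-3,4 \right)}}} + K{\left(13 \right)}\right) \left(-117\right) = \left(\frac{1}{-10 + \frac{1}{\left(5 + 4\right) 4 \left(-3\right)}} - 26\right) \left(-117\right) = \left(\frac{1}{-10 + \frac{1}{9 \left(-12\right)}} - 26\right) \left(-117\right) = \left(\frac{1}{-10 + \frac{1}{-108}} - 26\right) \left(-117\right) = \left(\frac{1}{-10 - \frac{1}{108}} - 26\right) \left(-117\right) = \left(\frac{1}{- \frac{1081}{108}} - 26\right) \left(-117\right) = \left(- \frac{108}{1081} - 26\right) \left(-117\right) = \left(- \frac{28214}{1081}\right) \left(-117\right) = \frac{3301038}{1081}$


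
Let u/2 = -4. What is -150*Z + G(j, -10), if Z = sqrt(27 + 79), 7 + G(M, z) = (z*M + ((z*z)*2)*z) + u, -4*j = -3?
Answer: -4045/2 - 150*sqrt(106) ≈ -3566.8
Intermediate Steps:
j = 3/4 (j = -1/4*(-3) = 3/4 ≈ 0.75000)
u = -8 (u = 2*(-4) = -8)
G(M, z) = -15 + 2*z**3 + M*z (G(M, z) = -7 + ((z*M + ((z*z)*2)*z) - 8) = -7 + ((M*z + (z**2*2)*z) - 8) = -7 + ((M*z + (2*z**2)*z) - 8) = -7 + ((M*z + 2*z**3) - 8) = -7 + ((2*z**3 + M*z) - 8) = -7 + (-8 + 2*z**3 + M*z) = -15 + 2*z**3 + M*z)
Z = sqrt(106) ≈ 10.296
-150*Z + G(j, -10) = -150*sqrt(106) + (-15 + 2*(-10)**3 + (3/4)*(-10)) = -150*sqrt(106) + (-15 + 2*(-1000) - 15/2) = -150*sqrt(106) + (-15 - 2000 - 15/2) = -150*sqrt(106) - 4045/2 = -4045/2 - 150*sqrt(106)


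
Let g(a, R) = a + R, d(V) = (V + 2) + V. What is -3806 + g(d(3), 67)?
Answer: -3731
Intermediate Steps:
d(V) = 2 + 2*V (d(V) = (2 + V) + V = 2 + 2*V)
g(a, R) = R + a
-3806 + g(d(3), 67) = -3806 + (67 + (2 + 2*3)) = -3806 + (67 + (2 + 6)) = -3806 + (67 + 8) = -3806 + 75 = -3731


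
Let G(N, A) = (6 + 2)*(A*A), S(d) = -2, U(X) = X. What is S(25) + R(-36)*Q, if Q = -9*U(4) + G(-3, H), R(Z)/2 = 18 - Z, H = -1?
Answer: -3026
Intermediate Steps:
R(Z) = 36 - 2*Z (R(Z) = 2*(18 - Z) = 36 - 2*Z)
G(N, A) = 8*A²
Q = -28 (Q = -9*4 + 8*(-1)² = -36 + 8*1 = -36 + 8 = -28)
S(25) + R(-36)*Q = -2 + (36 - 2*(-36))*(-28) = -2 + (36 + 72)*(-28) = -2 + 108*(-28) = -2 - 3024 = -3026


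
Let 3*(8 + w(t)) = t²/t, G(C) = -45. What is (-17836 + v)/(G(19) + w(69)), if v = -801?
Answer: 18637/30 ≈ 621.23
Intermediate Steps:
w(t) = -8 + t/3 (w(t) = -8 + (t²/t)/3 = -8 + t/3)
(-17836 + v)/(G(19) + w(69)) = (-17836 - 801)/(-45 + (-8 + (⅓)*69)) = -18637/(-45 + (-8 + 23)) = -18637/(-45 + 15) = -18637/(-30) = -18637*(-1/30) = 18637/30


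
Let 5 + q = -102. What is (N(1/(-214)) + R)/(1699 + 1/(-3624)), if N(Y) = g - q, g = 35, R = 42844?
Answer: 155781264/6157175 ≈ 25.301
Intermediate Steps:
q = -107 (q = -5 - 102 = -107)
N(Y) = 142 (N(Y) = 35 - 1*(-107) = 35 + 107 = 142)
(N(1/(-214)) + R)/(1699 + 1/(-3624)) = (142 + 42844)/(1699 + 1/(-3624)) = 42986/(1699 - 1/3624) = 42986/(6157175/3624) = 42986*(3624/6157175) = 155781264/6157175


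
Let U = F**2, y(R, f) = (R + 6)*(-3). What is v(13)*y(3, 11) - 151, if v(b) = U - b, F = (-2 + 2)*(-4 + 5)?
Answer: 200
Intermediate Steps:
F = 0 (F = 0*1 = 0)
y(R, f) = -18 - 3*R (y(R, f) = (6 + R)*(-3) = -18 - 3*R)
U = 0 (U = 0**2 = 0)
v(b) = -b (v(b) = 0 - b = -b)
v(13)*y(3, 11) - 151 = (-1*13)*(-18 - 3*3) - 151 = -13*(-18 - 9) - 151 = -13*(-27) - 151 = 351 - 151 = 200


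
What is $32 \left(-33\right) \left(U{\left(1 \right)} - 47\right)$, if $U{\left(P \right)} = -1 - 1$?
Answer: $51744$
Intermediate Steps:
$U{\left(P \right)} = -2$ ($U{\left(P \right)} = -1 - 1 = -2$)
$32 \left(-33\right) \left(U{\left(1 \right)} - 47\right) = 32 \left(-33\right) \left(-2 - 47\right) = \left(-1056\right) \left(-49\right) = 51744$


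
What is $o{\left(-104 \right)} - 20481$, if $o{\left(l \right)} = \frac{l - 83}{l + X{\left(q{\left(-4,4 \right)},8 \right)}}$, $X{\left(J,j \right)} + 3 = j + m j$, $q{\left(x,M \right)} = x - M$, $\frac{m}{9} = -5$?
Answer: $- \frac{552976}{27} \approx -20481.0$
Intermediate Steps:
$m = -45$ ($m = 9 \left(-5\right) = -45$)
$X{\left(J,j \right)} = -3 - 44 j$ ($X{\left(J,j \right)} = -3 + \left(j - 45 j\right) = -3 - 44 j$)
$o{\left(l \right)} = \frac{-83 + l}{-355 + l}$ ($o{\left(l \right)} = \frac{l - 83}{l - 355} = \frac{-83 + l}{l - 355} = \frac{-83 + l}{-355 + l}$)
$o{\left(-104 \right)} - 20481 = \frac{-83 - 104}{-355 - 104} - 20481 = \frac{1}{-459} \left(-187\right) - 20481 = \left(- \frac{1}{459}\right) \left(-187\right) - 20481 = \frac{11}{27} - 20481 = - \frac{552976}{27}$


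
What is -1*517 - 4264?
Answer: -4781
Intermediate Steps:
-1*517 - 4264 = -517 - 4264 = -4781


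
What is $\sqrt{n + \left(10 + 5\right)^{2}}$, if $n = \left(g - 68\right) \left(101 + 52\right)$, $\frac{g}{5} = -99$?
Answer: $3 i \sqrt{9546} \approx 293.11 i$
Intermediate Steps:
$g = -495$ ($g = 5 \left(-99\right) = -495$)
$n = -86139$ ($n = \left(-495 - 68\right) \left(101 + 52\right) = \left(-563\right) 153 = -86139$)
$\sqrt{n + \left(10 + 5\right)^{2}} = \sqrt{-86139 + \left(10 + 5\right)^{2}} = \sqrt{-86139 + 15^{2}} = \sqrt{-86139 + 225} = \sqrt{-85914} = 3 i \sqrt{9546}$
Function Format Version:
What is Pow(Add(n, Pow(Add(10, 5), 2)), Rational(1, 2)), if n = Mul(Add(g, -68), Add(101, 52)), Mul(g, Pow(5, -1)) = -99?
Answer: Mul(3, I, Pow(9546, Rational(1, 2))) ≈ Mul(293.11, I)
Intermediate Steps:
g = -495 (g = Mul(5, -99) = -495)
n = -86139 (n = Mul(Add(-495, -68), Add(101, 52)) = Mul(-563, 153) = -86139)
Pow(Add(n, Pow(Add(10, 5), 2)), Rational(1, 2)) = Pow(Add(-86139, Pow(Add(10, 5), 2)), Rational(1, 2)) = Pow(Add(-86139, Pow(15, 2)), Rational(1, 2)) = Pow(Add(-86139, 225), Rational(1, 2)) = Pow(-85914, Rational(1, 2)) = Mul(3, I, Pow(9546, Rational(1, 2)))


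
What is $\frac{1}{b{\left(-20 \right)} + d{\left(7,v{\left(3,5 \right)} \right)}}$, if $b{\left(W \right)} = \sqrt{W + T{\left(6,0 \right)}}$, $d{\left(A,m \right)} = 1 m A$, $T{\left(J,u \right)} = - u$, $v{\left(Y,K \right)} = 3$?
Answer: $\frac{21}{461} - \frac{2 i \sqrt{5}}{461} \approx 0.045553 - 0.0097009 i$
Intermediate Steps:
$d{\left(A,m \right)} = A m$ ($d{\left(A,m \right)} = m A = A m$)
$b{\left(W \right)} = \sqrt{W}$ ($b{\left(W \right)} = \sqrt{W - 0} = \sqrt{W + 0} = \sqrt{W}$)
$\frac{1}{b{\left(-20 \right)} + d{\left(7,v{\left(3,5 \right)} \right)}} = \frac{1}{\sqrt{-20} + 7 \cdot 3} = \frac{1}{2 i \sqrt{5} + 21} = \frac{1}{21 + 2 i \sqrt{5}}$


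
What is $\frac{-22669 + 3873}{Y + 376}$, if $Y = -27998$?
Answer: $\frac{9398}{13811} \approx 0.68047$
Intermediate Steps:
$\frac{-22669 + 3873}{Y + 376} = \frac{-22669 + 3873}{-27998 + 376} = - \frac{18796}{-27622} = \left(-18796\right) \left(- \frac{1}{27622}\right) = \frac{9398}{13811}$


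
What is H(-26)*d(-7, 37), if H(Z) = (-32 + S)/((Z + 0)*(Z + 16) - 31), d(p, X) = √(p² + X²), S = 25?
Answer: -7*√1418/229 ≈ -1.1511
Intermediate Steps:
d(p, X) = √(X² + p²)
H(Z) = -7/(-31 + Z*(16 + Z)) (H(Z) = (-32 + 25)/((Z + 0)*(Z + 16) - 31) = -7/(Z*(16 + Z) - 31) = -7/(-31 + Z*(16 + Z)))
H(-26)*d(-7, 37) = (-7/(-31 + (-26)² + 16*(-26)))*√(37² + (-7)²) = (-7/(-31 + 676 - 416))*√(1369 + 49) = (-7/229)*√1418 = (-7*1/229)*√1418 = -7*√1418/229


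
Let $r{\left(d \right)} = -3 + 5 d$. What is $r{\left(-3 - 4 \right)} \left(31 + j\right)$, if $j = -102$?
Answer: $2698$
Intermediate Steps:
$r{\left(-3 - 4 \right)} \left(31 + j\right) = \left(-3 + 5 \left(-3 - 4\right)\right) \left(31 - 102\right) = \left(-3 + 5 \left(-3 - 4\right)\right) \left(-71\right) = \left(-3 + 5 \left(-7\right)\right) \left(-71\right) = \left(-3 - 35\right) \left(-71\right) = \left(-38\right) \left(-71\right) = 2698$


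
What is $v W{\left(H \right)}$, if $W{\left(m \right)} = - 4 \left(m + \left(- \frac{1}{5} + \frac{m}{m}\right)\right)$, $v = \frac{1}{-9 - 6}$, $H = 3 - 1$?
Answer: $\frac{56}{75} \approx 0.74667$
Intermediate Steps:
$H = 2$ ($H = 3 - 1 = 2$)
$v = - \frac{1}{15}$ ($v = \frac{1}{-15} = - \frac{1}{15} \approx -0.066667$)
$W{\left(m \right)} = - \frac{16}{5} - 4 m$ ($W{\left(m \right)} = - 4 \left(m + \left(\left(-1\right) \frac{1}{5} + 1\right)\right) = - 4 \left(m + \left(- \frac{1}{5} + 1\right)\right) = - 4 \left(m + \frac{4}{5}\right) = - 4 \left(\frac{4}{5} + m\right) = - \frac{16}{5} - 4 m$)
$v W{\left(H \right)} = - \frac{- \frac{16}{5} - 8}{15} = \left(- \frac{1}{15}\right) \left(- \frac{56}{5}\right) = \frac{56}{75}$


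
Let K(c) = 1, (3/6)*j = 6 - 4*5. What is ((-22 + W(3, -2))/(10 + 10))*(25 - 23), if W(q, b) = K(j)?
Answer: -21/10 ≈ -2.1000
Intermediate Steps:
j = -28 (j = 2*(6 - 4*5) = 2*(6 - 20) = 2*(-14) = -28)
W(q, b) = 1
((-22 + W(3, -2))/(10 + 10))*(25 - 23) = ((-22 + 1)/(10 + 10))*(25 - 23) = -21/20*2 = -21/10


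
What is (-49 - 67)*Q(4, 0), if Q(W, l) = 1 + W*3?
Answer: -1508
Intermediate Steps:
Q(W, l) = 1 + 3*W
(-49 - 67)*Q(4, 0) = (-49 - 67)*(1 + 3*4) = -116*(1 + 12) = -116*13 = -1508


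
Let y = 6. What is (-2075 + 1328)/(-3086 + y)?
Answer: 747/3080 ≈ 0.24253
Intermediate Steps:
(-2075 + 1328)/(-3086 + y) = (-2075 + 1328)/(-3086 + 6) = -747/(-3080) = -747*(-1/3080) = 747/3080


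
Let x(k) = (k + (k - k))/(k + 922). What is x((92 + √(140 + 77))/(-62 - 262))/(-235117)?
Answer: 9158243/6989515876805881 + 99576*√217/6989515876805881 ≈ 1.5201e-9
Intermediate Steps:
x(k) = k/(922 + k) (x(k) = (k + 0)/(922 + k) = k/(922 + k))
x((92 + √(140 + 77))/(-62 - 262))/(-235117) = (((92 + √(140 + 77))/(-62 - 262))/(922 + (92 + √(140 + 77))/(-62 - 262)))/(-235117) = (((92 + √217)/(-324))/(922 + (92 + √217)/(-324)))*(-1/235117) = (((92 + √217)*(-1/324))/(922 + (92 + √217)*(-1/324)))*(-1/235117) = ((-23/81 - √217/324)/(922 + (-23/81 - √217/324)))*(-1/235117) = ((-23/81 - √217/324)/(74659/81 - √217/324))*(-1/235117) = -(-23/81 - √217/324)/(235117*(74659/81 - √217/324))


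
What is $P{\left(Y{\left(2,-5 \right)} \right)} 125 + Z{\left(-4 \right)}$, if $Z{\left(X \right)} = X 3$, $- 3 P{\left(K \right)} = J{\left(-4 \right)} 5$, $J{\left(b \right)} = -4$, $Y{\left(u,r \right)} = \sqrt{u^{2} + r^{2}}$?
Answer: $\frac{2464}{3} \approx 821.33$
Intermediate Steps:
$Y{\left(u,r \right)} = \sqrt{r^{2} + u^{2}}$
$P{\left(K \right)} = \frac{20}{3}$ ($P{\left(K \right)} = - \frac{\left(-4\right) 5}{3} = \left(- \frac{1}{3}\right) \left(-20\right) = \frac{20}{3}$)
$Z{\left(X \right)} = 3 X$
$P{\left(Y{\left(2,-5 \right)} \right)} 125 + Z{\left(-4 \right)} = \frac{20}{3} \cdot 125 + 3 \left(-4\right) = \frac{2500}{3} - 12 = \frac{2464}{3}$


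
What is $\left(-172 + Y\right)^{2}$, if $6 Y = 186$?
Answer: $19881$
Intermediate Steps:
$Y = 31$ ($Y = \frac{1}{6} \cdot 186 = 31$)
$\left(-172 + Y\right)^{2} = \left(-172 + 31\right)^{2} = \left(-141\right)^{2} = 19881$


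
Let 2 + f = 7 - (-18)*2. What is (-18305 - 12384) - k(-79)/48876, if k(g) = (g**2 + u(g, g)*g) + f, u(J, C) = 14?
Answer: -374990185/12219 ≈ -30689.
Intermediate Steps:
f = 41 (f = -2 + (7 - (-18)*2) = -2 + (7 - 6*(-6)) = -2 + (7 + 36) = -2 + 43 = 41)
k(g) = 41 + g**2 + 14*g (k(g) = (g**2 + 14*g) + 41 = 41 + g**2 + 14*g)
(-18305 - 12384) - k(-79)/48876 = (-18305 - 12384) - (41 + (-79)**2 + 14*(-79))/48876 = -30689 - (41 + 6241 - 1106)/48876 = -30689 - 5176/48876 = -30689 - 1*1294/12219 = -30689 - 1294/12219 = -374990185/12219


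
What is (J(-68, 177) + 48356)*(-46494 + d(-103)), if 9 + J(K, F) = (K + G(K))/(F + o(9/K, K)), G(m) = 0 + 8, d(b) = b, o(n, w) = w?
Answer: -245555146511/109 ≈ -2.2528e+9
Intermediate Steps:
G(m) = 8
J(K, F) = -9 + (8 + K)/(F + K) (J(K, F) = -9 + (K + 8)/(F + K) = -9 + (8 + K)/(F + K))
(J(-68, 177) + 48356)*(-46494 + d(-103)) = ((8 - 9*177 - 8*(-68))/(177 - 68) + 48356)*(-46494 - 103) = ((8 - 1593 + 544)/109 + 48356)*(-46597) = ((1/109)*(-1041) + 48356)*(-46597) = (-1041/109 + 48356)*(-46597) = (5269763/109)*(-46597) = -245555146511/109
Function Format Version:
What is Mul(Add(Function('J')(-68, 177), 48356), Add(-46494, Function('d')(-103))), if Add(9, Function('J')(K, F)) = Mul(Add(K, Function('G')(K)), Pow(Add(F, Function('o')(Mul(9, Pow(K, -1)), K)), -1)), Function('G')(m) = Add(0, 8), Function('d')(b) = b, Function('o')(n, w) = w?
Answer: Rational(-245555146511, 109) ≈ -2.2528e+9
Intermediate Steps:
Function('G')(m) = 8
Function('J')(K, F) = Add(-9, Mul(Pow(Add(F, K), -1), Add(8, K))) (Function('J')(K, F) = Add(-9, Mul(Add(K, 8), Pow(Add(F, K), -1))) = Add(-9, Mul(Add(8, K), Pow(Add(F, K), -1))) = Add(-9, Mul(Pow(Add(F, K), -1), Add(8, K))))
Mul(Add(Function('J')(-68, 177), 48356), Add(-46494, Function('d')(-103))) = Mul(Add(Mul(Pow(Add(177, -68), -1), Add(8, Mul(-9, 177), Mul(-8, -68))), 48356), Add(-46494, -103)) = Mul(Add(Mul(Pow(109, -1), Add(8, -1593, 544)), 48356), -46597) = Mul(Add(Mul(Rational(1, 109), -1041), 48356), -46597) = Mul(Add(Rational(-1041, 109), 48356), -46597) = Mul(Rational(5269763, 109), -46597) = Rational(-245555146511, 109)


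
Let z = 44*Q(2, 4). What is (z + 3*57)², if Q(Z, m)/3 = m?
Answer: 488601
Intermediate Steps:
Q(Z, m) = 3*m
z = 528 (z = 44*(3*4) = 44*12 = 528)
(z + 3*57)² = (528 + 3*57)² = (528 + 171)² = 699² = 488601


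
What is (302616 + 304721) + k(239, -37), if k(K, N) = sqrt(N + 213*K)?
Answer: 607337 + sqrt(50870) ≈ 6.0756e+5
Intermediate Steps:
(302616 + 304721) + k(239, -37) = (302616 + 304721) + sqrt(-37 + 213*239) = 607337 + sqrt(-37 + 50907) = 607337 + sqrt(50870)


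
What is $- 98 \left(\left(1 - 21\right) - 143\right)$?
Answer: $15974$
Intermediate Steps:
$- 98 \left(\left(1 - 21\right) - 143\right) = - 98 \left(-20 - 143\right) = \left(-98\right) \left(-163\right) = 15974$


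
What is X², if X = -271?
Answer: 73441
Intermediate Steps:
X² = (-271)² = 73441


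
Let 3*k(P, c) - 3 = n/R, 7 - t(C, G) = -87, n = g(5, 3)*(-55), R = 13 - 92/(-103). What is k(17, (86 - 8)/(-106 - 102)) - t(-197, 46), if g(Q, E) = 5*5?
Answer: -540874/4293 ≈ -125.99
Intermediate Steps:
g(Q, E) = 25
R = 1431/103 (R = 13 - 92*(-1/103) = 13 + 92/103 = 1431/103 ≈ 13.893)
n = -1375 (n = 25*(-55) = -1375)
t(C, G) = 94 (t(C, G) = 7 - 1*(-87) = 7 + 87 = 94)
k(P, c) = -137332/4293 (k(P, c) = 1 + (-1375/1431/103)/3 = 1 + (-1375*103/1431)/3 = 1 + (⅓)*(-141625/1431) = 1 - 141625/4293 = -137332/4293)
k(17, (86 - 8)/(-106 - 102)) - t(-197, 46) = -137332/4293 - 1*94 = -137332/4293 - 94 = -540874/4293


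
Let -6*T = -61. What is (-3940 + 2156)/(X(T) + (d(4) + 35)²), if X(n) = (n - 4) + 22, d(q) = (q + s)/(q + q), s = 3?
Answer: -342528/252515 ≈ -1.3565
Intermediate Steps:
T = 61/6 (T = -⅙*(-61) = 61/6 ≈ 10.167)
d(q) = (3 + q)/(2*q) (d(q) = (q + 3)/(q + q) = (3 + q)/((2*q)) = (3 + q)*(1/(2*q)) = (3 + q)/(2*q))
X(n) = 18 + n (X(n) = (-4 + n) + 22 = 18 + n)
(-3940 + 2156)/(X(T) + (d(4) + 35)²) = (-3940 + 2156)/((18 + 61/6) + ((½)*(3 + 4)/4 + 35)²) = -1784/(169/6 + ((½)*(¼)*7 + 35)²) = -1784/(169/6 + (7/8 + 35)²) = -1784/(169/6 + (287/8)²) = -1784/(169/6 + 82369/64) = -1784/252515/192 = -1784*192/252515 = -342528/252515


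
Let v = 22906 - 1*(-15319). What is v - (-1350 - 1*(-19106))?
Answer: 20469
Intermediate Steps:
v = 38225 (v = 22906 + 15319 = 38225)
v - (-1350 - 1*(-19106)) = 38225 - (-1350 - 1*(-19106)) = 38225 - (-1350 + 19106) = 38225 - 1*17756 = 38225 - 17756 = 20469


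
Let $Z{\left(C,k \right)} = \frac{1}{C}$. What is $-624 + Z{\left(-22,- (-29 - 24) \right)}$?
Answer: $- \frac{13729}{22} \approx -624.04$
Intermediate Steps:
$-624 + Z{\left(-22,- (-29 - 24) \right)} = -624 + \frac{1}{-22} = -624 - \frac{1}{22} = - \frac{13729}{22}$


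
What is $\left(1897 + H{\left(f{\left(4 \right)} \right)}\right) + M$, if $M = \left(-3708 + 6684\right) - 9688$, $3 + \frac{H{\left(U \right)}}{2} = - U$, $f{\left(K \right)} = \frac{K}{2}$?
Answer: $-4825$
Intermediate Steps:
$f{\left(K \right)} = \frac{K}{2}$ ($f{\left(K \right)} = K \frac{1}{2} = \frac{K}{2}$)
$H{\left(U \right)} = -6 - 2 U$ ($H{\left(U \right)} = -6 + 2 \left(- U\right) = -6 - 2 U$)
$M = -6712$ ($M = 2976 - 9688 = -6712$)
$\left(1897 + H{\left(f{\left(4 \right)} \right)}\right) + M = \left(1897 - \left(6 + 2 \cdot \frac{1}{2} \cdot 4\right)\right) - 6712 = \left(1897 - 10\right) - 6712 = 1887 - 6712 = -4825$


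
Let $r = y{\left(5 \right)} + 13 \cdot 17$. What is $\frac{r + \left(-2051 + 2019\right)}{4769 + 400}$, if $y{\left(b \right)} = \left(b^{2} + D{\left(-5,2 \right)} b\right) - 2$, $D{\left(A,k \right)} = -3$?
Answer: $\frac{197}{5169} \approx 0.038112$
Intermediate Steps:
$y{\left(b \right)} = -2 + b^{2} - 3 b$ ($y{\left(b \right)} = \left(b^{2} - 3 b\right) - 2 = -2 + b^{2} - 3 b$)
$r = 229$ ($r = \left(-2 + 5^{2} - 15\right) + 13 \cdot 17 = \left(-2 + 25 - 15\right) + 221 = 8 + 221 = 229$)
$\frac{r + \left(-2051 + 2019\right)}{4769 + 400} = \frac{229 + \left(-2051 + 2019\right)}{4769 + 400} = \frac{229 - 32}{5169} = 197 \cdot \frac{1}{5169} = \frac{197}{5169}$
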